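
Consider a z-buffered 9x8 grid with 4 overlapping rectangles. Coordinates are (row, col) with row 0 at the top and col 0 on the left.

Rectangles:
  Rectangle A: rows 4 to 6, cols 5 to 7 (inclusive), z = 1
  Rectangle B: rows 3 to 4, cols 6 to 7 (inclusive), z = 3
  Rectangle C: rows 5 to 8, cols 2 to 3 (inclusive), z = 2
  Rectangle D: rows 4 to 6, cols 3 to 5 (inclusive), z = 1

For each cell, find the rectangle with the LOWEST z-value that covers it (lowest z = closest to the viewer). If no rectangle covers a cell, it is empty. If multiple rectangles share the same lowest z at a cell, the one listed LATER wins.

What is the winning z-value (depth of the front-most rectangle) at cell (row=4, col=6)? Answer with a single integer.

Answer: 1

Derivation:
Check cell (4,6):
  A: rows 4-6 cols 5-7 z=1 -> covers; best now A (z=1)
  B: rows 3-4 cols 6-7 z=3 -> covers; best now A (z=1)
  C: rows 5-8 cols 2-3 -> outside (row miss)
  D: rows 4-6 cols 3-5 -> outside (col miss)
Winner: A at z=1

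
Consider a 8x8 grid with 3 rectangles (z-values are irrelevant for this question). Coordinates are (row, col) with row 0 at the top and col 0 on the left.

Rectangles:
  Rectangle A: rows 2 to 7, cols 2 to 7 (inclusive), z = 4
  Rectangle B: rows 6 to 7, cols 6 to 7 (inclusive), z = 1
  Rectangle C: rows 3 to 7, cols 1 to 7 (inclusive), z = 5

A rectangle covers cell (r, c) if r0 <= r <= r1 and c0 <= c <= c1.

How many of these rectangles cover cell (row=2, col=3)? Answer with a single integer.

Answer: 1

Derivation:
Check cell (2,3):
  A: rows 2-7 cols 2-7 -> covers
  B: rows 6-7 cols 6-7 -> outside (row miss)
  C: rows 3-7 cols 1-7 -> outside (row miss)
Count covering = 1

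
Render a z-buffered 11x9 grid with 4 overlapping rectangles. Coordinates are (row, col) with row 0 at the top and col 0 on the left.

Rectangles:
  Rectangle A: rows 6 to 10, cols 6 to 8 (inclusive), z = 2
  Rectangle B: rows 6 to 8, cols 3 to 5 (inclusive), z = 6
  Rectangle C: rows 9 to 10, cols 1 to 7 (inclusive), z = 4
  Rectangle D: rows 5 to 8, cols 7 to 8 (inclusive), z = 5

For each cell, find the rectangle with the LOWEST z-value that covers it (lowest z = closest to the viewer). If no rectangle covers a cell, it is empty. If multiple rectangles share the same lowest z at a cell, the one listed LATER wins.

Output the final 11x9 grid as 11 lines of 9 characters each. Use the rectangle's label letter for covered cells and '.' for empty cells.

.........
.........
.........
.........
.........
.......DD
...BBBAAA
...BBBAAA
...BBBAAA
.CCCCCAAA
.CCCCCAAA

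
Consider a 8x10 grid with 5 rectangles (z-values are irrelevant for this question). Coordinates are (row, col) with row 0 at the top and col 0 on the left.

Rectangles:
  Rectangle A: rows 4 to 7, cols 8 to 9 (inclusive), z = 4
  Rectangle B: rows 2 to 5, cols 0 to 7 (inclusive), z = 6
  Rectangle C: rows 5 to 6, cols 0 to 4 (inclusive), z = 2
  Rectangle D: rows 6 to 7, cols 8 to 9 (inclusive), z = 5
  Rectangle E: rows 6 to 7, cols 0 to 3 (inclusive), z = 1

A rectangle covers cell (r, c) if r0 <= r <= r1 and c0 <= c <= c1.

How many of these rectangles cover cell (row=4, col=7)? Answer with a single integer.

Answer: 1

Derivation:
Check cell (4,7):
  A: rows 4-7 cols 8-9 -> outside (col miss)
  B: rows 2-5 cols 0-7 -> covers
  C: rows 5-6 cols 0-4 -> outside (row miss)
  D: rows 6-7 cols 8-9 -> outside (row miss)
  E: rows 6-7 cols 0-3 -> outside (row miss)
Count covering = 1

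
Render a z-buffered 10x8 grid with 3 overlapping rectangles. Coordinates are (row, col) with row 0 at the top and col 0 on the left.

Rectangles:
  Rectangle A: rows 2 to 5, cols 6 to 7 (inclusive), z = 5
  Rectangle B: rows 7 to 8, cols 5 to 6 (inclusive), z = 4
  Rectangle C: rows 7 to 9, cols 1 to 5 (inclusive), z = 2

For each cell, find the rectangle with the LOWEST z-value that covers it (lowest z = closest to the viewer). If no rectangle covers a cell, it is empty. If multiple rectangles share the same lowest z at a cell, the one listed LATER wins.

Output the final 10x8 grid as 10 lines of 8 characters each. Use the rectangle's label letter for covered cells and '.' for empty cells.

........
........
......AA
......AA
......AA
......AA
........
.CCCCCB.
.CCCCCB.
.CCCCC..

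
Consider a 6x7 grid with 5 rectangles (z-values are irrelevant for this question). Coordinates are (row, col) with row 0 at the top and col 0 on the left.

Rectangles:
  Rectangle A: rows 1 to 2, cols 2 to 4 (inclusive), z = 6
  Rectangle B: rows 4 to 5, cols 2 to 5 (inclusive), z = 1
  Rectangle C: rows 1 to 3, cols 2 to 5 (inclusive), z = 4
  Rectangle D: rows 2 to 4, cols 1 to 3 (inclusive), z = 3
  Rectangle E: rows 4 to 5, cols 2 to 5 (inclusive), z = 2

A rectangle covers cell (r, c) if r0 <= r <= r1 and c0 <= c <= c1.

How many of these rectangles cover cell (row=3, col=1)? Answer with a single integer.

Answer: 1

Derivation:
Check cell (3,1):
  A: rows 1-2 cols 2-4 -> outside (row miss)
  B: rows 4-5 cols 2-5 -> outside (row miss)
  C: rows 1-3 cols 2-5 -> outside (col miss)
  D: rows 2-4 cols 1-3 -> covers
  E: rows 4-5 cols 2-5 -> outside (row miss)
Count covering = 1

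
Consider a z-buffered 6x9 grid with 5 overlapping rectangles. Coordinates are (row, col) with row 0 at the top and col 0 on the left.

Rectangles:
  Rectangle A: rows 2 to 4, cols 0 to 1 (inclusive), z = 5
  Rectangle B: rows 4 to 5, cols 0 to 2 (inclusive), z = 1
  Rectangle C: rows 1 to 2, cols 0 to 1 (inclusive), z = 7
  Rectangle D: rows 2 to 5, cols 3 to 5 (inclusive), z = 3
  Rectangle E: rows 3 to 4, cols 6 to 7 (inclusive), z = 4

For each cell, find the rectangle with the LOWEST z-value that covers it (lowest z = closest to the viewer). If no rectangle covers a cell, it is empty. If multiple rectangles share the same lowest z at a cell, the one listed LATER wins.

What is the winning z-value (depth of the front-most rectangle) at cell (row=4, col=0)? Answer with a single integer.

Check cell (4,0):
  A: rows 2-4 cols 0-1 z=5 -> covers; best now A (z=5)
  B: rows 4-5 cols 0-2 z=1 -> covers; best now B (z=1)
  C: rows 1-2 cols 0-1 -> outside (row miss)
  D: rows 2-5 cols 3-5 -> outside (col miss)
  E: rows 3-4 cols 6-7 -> outside (col miss)
Winner: B at z=1

Answer: 1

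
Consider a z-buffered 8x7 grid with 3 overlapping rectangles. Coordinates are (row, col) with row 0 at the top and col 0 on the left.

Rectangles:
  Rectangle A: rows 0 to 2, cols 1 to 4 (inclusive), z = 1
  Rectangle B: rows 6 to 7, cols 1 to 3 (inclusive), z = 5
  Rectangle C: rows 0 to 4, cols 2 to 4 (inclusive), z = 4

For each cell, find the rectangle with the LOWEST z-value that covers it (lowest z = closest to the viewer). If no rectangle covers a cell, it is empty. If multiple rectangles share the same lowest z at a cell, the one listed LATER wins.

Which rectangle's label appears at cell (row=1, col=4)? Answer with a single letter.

Answer: A

Derivation:
Check cell (1,4):
  A: rows 0-2 cols 1-4 z=1 -> covers; best now A (z=1)
  B: rows 6-7 cols 1-3 -> outside (row miss)
  C: rows 0-4 cols 2-4 z=4 -> covers; best now A (z=1)
Winner: A at z=1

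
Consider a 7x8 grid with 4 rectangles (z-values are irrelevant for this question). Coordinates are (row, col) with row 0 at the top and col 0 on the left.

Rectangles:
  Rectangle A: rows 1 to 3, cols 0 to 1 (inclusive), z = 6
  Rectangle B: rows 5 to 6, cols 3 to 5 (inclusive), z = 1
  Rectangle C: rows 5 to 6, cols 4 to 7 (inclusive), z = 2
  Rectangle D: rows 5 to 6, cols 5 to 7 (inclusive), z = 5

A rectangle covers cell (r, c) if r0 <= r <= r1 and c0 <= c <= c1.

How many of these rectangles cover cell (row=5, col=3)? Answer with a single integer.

Check cell (5,3):
  A: rows 1-3 cols 0-1 -> outside (row miss)
  B: rows 5-6 cols 3-5 -> covers
  C: rows 5-6 cols 4-7 -> outside (col miss)
  D: rows 5-6 cols 5-7 -> outside (col miss)
Count covering = 1

Answer: 1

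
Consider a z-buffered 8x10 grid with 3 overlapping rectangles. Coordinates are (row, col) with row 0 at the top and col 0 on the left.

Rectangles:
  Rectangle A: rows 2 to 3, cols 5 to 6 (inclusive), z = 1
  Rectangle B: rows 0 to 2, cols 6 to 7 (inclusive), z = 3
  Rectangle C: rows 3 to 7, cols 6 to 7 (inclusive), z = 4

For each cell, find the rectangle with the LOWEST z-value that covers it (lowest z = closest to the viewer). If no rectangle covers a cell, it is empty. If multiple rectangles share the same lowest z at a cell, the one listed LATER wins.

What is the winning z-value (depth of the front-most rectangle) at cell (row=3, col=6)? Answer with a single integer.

Check cell (3,6):
  A: rows 2-3 cols 5-6 z=1 -> covers; best now A (z=1)
  B: rows 0-2 cols 6-7 -> outside (row miss)
  C: rows 3-7 cols 6-7 z=4 -> covers; best now A (z=1)
Winner: A at z=1

Answer: 1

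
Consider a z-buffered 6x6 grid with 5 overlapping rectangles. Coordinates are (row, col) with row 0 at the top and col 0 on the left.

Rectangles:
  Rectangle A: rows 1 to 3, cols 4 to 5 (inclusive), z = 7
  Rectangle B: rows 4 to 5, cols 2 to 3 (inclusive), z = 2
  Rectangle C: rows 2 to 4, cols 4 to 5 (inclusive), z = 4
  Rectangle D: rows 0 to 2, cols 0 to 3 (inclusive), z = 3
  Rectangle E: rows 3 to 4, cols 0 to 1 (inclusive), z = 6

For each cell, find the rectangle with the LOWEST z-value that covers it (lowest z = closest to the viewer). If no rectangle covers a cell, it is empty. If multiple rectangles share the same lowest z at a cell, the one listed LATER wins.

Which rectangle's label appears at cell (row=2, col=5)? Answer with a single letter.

Answer: C

Derivation:
Check cell (2,5):
  A: rows 1-3 cols 4-5 z=7 -> covers; best now A (z=7)
  B: rows 4-5 cols 2-3 -> outside (row miss)
  C: rows 2-4 cols 4-5 z=4 -> covers; best now C (z=4)
  D: rows 0-2 cols 0-3 -> outside (col miss)
  E: rows 3-4 cols 0-1 -> outside (row miss)
Winner: C at z=4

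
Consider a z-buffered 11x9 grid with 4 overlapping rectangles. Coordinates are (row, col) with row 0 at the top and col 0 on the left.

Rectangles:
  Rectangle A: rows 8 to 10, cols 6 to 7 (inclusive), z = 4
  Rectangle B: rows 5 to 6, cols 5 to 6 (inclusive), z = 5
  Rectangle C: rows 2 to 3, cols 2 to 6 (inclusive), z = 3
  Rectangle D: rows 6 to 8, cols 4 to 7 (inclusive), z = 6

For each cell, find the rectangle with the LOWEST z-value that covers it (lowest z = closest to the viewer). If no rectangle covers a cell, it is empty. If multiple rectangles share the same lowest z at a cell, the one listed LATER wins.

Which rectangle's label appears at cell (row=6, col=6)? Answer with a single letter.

Check cell (6,6):
  A: rows 8-10 cols 6-7 -> outside (row miss)
  B: rows 5-6 cols 5-6 z=5 -> covers; best now B (z=5)
  C: rows 2-3 cols 2-6 -> outside (row miss)
  D: rows 6-8 cols 4-7 z=6 -> covers; best now B (z=5)
Winner: B at z=5

Answer: B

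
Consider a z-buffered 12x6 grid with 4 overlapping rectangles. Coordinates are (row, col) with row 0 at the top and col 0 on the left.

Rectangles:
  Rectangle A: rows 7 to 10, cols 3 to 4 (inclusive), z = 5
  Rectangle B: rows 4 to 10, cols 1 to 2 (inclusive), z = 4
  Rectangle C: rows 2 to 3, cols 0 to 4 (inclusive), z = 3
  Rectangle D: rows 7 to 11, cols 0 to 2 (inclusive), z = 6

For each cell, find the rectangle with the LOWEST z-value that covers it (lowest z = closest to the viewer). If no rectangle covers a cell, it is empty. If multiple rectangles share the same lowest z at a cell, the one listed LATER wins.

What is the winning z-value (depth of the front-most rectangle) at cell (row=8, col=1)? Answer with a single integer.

Answer: 4

Derivation:
Check cell (8,1):
  A: rows 7-10 cols 3-4 -> outside (col miss)
  B: rows 4-10 cols 1-2 z=4 -> covers; best now B (z=4)
  C: rows 2-3 cols 0-4 -> outside (row miss)
  D: rows 7-11 cols 0-2 z=6 -> covers; best now B (z=4)
Winner: B at z=4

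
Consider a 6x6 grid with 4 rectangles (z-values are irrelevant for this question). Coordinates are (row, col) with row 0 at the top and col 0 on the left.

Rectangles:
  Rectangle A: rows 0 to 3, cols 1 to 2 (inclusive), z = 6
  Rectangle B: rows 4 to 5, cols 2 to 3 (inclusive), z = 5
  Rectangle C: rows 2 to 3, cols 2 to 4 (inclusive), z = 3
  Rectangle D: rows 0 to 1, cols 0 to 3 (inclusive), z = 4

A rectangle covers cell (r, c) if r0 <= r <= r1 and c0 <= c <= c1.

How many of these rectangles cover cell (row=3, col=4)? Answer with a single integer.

Check cell (3,4):
  A: rows 0-3 cols 1-2 -> outside (col miss)
  B: rows 4-5 cols 2-3 -> outside (row miss)
  C: rows 2-3 cols 2-4 -> covers
  D: rows 0-1 cols 0-3 -> outside (row miss)
Count covering = 1

Answer: 1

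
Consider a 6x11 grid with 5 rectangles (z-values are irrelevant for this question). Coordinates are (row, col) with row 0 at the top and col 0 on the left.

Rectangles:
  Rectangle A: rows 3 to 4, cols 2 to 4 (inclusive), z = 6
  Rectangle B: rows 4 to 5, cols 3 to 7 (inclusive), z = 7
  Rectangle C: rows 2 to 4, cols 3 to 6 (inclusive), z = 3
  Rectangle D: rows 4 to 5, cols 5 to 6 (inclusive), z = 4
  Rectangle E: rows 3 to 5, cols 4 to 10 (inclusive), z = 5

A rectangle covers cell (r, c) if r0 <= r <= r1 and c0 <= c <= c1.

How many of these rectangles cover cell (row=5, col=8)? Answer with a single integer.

Check cell (5,8):
  A: rows 3-4 cols 2-4 -> outside (row miss)
  B: rows 4-5 cols 3-7 -> outside (col miss)
  C: rows 2-4 cols 3-6 -> outside (row miss)
  D: rows 4-5 cols 5-6 -> outside (col miss)
  E: rows 3-5 cols 4-10 -> covers
Count covering = 1

Answer: 1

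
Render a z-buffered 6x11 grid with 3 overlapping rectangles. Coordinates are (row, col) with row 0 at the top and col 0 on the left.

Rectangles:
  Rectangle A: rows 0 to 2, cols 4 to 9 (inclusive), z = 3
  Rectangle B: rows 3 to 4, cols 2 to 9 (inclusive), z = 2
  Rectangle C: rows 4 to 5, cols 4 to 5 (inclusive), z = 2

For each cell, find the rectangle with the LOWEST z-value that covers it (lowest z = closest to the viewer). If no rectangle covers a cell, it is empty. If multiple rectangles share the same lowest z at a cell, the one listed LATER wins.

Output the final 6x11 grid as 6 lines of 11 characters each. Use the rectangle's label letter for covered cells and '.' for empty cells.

....AAAAAA.
....AAAAAA.
....AAAAAA.
..BBBBBBBB.
..BBCCBBBB.
....CC.....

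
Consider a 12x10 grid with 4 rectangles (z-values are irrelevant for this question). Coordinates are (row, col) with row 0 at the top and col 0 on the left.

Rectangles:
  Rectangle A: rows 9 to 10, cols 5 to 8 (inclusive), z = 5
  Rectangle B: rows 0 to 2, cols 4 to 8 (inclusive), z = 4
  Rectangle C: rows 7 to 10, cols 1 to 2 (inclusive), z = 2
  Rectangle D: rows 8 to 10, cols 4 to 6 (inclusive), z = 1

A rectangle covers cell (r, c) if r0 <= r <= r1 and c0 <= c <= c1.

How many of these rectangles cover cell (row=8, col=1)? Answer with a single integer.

Answer: 1

Derivation:
Check cell (8,1):
  A: rows 9-10 cols 5-8 -> outside (row miss)
  B: rows 0-2 cols 4-8 -> outside (row miss)
  C: rows 7-10 cols 1-2 -> covers
  D: rows 8-10 cols 4-6 -> outside (col miss)
Count covering = 1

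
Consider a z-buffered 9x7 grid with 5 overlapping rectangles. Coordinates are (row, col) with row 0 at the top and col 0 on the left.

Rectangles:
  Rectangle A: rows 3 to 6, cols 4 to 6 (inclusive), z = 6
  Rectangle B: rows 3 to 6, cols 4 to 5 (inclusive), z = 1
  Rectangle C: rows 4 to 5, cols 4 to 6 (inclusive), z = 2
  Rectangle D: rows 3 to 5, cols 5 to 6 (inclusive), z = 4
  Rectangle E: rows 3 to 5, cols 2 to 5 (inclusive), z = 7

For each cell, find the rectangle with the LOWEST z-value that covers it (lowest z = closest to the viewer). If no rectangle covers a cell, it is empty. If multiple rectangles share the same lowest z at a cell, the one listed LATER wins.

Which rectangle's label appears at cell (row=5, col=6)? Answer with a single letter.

Check cell (5,6):
  A: rows 3-6 cols 4-6 z=6 -> covers; best now A (z=6)
  B: rows 3-6 cols 4-5 -> outside (col miss)
  C: rows 4-5 cols 4-6 z=2 -> covers; best now C (z=2)
  D: rows 3-5 cols 5-6 z=4 -> covers; best now C (z=2)
  E: rows 3-5 cols 2-5 -> outside (col miss)
Winner: C at z=2

Answer: C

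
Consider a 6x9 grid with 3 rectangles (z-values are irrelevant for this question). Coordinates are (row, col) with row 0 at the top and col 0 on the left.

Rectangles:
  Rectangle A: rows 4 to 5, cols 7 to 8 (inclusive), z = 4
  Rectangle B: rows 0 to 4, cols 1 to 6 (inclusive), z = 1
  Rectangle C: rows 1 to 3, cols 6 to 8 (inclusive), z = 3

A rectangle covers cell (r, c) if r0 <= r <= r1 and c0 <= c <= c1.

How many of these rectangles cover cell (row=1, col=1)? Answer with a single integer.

Answer: 1

Derivation:
Check cell (1,1):
  A: rows 4-5 cols 7-8 -> outside (row miss)
  B: rows 0-4 cols 1-6 -> covers
  C: rows 1-3 cols 6-8 -> outside (col miss)
Count covering = 1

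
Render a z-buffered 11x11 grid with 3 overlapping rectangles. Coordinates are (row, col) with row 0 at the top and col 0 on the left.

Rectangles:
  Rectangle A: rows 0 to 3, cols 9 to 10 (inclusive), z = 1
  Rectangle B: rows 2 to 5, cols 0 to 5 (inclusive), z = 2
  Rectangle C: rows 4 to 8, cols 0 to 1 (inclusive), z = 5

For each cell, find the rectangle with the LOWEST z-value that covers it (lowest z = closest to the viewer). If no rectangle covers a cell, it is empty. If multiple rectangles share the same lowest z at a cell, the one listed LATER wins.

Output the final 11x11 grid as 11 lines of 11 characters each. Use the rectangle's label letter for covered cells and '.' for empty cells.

.........AA
.........AA
BBBBBB...AA
BBBBBB...AA
BBBBBB.....
BBBBBB.....
CC.........
CC.........
CC.........
...........
...........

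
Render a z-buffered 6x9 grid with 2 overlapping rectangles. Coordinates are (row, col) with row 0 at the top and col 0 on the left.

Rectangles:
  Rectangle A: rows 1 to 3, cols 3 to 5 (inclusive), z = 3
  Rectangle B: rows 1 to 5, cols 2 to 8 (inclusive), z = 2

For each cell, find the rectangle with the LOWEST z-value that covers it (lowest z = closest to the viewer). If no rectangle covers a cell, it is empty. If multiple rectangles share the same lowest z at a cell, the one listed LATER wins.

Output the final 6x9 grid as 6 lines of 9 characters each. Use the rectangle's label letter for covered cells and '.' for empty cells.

.........
..BBBBBBB
..BBBBBBB
..BBBBBBB
..BBBBBBB
..BBBBBBB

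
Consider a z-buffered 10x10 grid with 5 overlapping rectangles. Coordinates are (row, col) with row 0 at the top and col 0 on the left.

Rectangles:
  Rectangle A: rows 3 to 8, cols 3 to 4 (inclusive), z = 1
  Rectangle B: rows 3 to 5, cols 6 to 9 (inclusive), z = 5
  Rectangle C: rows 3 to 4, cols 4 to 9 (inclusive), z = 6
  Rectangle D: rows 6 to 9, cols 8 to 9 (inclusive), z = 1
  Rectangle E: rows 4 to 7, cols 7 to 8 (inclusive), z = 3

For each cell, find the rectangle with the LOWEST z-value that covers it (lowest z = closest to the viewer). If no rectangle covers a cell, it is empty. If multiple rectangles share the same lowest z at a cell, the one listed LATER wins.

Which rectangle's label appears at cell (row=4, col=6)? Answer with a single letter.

Check cell (4,6):
  A: rows 3-8 cols 3-4 -> outside (col miss)
  B: rows 3-5 cols 6-9 z=5 -> covers; best now B (z=5)
  C: rows 3-4 cols 4-9 z=6 -> covers; best now B (z=5)
  D: rows 6-9 cols 8-9 -> outside (row miss)
  E: rows 4-7 cols 7-8 -> outside (col miss)
Winner: B at z=5

Answer: B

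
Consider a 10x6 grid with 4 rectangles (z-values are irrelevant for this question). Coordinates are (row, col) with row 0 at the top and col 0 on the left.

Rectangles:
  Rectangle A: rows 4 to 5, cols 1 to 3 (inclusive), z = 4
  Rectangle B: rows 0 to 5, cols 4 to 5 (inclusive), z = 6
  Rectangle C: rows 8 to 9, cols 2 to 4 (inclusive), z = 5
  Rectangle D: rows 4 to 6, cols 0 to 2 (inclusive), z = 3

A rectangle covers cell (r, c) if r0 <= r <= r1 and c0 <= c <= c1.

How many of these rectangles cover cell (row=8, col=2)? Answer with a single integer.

Check cell (8,2):
  A: rows 4-5 cols 1-3 -> outside (row miss)
  B: rows 0-5 cols 4-5 -> outside (row miss)
  C: rows 8-9 cols 2-4 -> covers
  D: rows 4-6 cols 0-2 -> outside (row miss)
Count covering = 1

Answer: 1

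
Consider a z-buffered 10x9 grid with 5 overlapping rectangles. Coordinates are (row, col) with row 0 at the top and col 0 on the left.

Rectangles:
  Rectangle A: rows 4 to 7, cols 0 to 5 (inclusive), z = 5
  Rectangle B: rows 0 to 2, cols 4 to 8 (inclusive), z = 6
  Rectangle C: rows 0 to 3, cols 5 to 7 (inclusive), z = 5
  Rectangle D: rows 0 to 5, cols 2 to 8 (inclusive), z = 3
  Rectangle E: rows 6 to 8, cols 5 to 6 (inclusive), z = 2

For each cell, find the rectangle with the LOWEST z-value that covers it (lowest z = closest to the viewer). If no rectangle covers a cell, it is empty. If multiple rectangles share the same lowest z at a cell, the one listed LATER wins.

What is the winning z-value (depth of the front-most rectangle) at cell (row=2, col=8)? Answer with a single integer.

Answer: 3

Derivation:
Check cell (2,8):
  A: rows 4-7 cols 0-5 -> outside (row miss)
  B: rows 0-2 cols 4-8 z=6 -> covers; best now B (z=6)
  C: rows 0-3 cols 5-7 -> outside (col miss)
  D: rows 0-5 cols 2-8 z=3 -> covers; best now D (z=3)
  E: rows 6-8 cols 5-6 -> outside (row miss)
Winner: D at z=3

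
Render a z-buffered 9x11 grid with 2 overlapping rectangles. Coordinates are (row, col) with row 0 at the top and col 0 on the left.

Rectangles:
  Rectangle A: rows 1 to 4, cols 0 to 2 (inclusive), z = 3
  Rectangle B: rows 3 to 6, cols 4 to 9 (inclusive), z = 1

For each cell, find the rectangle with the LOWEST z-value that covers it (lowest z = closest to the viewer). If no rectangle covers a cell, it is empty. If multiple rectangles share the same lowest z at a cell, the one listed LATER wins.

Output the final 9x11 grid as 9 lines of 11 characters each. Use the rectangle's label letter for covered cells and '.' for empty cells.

...........
AAA........
AAA........
AAA.BBBBBB.
AAA.BBBBBB.
....BBBBBB.
....BBBBBB.
...........
...........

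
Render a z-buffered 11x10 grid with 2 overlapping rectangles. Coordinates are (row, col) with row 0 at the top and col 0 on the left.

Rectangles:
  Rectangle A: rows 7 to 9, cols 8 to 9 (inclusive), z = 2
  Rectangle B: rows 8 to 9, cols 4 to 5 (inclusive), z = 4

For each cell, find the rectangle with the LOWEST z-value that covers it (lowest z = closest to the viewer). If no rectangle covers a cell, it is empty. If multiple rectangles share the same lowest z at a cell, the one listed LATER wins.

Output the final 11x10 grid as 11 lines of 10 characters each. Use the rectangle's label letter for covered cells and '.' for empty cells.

..........
..........
..........
..........
..........
..........
..........
........AA
....BB..AA
....BB..AA
..........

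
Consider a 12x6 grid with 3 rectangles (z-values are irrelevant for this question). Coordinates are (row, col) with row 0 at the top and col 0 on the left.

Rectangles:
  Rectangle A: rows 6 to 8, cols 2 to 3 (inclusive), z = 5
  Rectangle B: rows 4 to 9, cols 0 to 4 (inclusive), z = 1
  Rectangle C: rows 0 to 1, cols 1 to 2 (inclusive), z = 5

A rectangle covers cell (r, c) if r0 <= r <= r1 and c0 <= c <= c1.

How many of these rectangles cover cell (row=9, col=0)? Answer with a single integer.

Check cell (9,0):
  A: rows 6-8 cols 2-3 -> outside (row miss)
  B: rows 4-9 cols 0-4 -> covers
  C: rows 0-1 cols 1-2 -> outside (row miss)
Count covering = 1

Answer: 1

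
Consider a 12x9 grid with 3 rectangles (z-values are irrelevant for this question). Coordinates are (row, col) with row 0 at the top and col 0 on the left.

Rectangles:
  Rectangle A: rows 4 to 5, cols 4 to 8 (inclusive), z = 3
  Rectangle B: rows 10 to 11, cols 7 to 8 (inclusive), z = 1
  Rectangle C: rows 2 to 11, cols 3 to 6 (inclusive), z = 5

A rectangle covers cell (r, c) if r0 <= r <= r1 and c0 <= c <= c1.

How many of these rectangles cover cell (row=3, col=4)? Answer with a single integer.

Check cell (3,4):
  A: rows 4-5 cols 4-8 -> outside (row miss)
  B: rows 10-11 cols 7-8 -> outside (row miss)
  C: rows 2-11 cols 3-6 -> covers
Count covering = 1

Answer: 1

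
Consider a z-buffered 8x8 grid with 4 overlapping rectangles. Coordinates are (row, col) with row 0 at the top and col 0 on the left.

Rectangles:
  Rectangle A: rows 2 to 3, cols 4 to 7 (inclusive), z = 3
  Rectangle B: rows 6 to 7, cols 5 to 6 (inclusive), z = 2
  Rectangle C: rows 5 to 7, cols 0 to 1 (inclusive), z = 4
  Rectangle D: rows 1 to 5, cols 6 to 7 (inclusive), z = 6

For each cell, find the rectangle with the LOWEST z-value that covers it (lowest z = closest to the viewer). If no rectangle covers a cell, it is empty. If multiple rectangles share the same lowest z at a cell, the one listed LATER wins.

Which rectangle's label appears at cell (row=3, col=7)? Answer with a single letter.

Answer: A

Derivation:
Check cell (3,7):
  A: rows 2-3 cols 4-7 z=3 -> covers; best now A (z=3)
  B: rows 6-7 cols 5-6 -> outside (row miss)
  C: rows 5-7 cols 0-1 -> outside (row miss)
  D: rows 1-5 cols 6-7 z=6 -> covers; best now A (z=3)
Winner: A at z=3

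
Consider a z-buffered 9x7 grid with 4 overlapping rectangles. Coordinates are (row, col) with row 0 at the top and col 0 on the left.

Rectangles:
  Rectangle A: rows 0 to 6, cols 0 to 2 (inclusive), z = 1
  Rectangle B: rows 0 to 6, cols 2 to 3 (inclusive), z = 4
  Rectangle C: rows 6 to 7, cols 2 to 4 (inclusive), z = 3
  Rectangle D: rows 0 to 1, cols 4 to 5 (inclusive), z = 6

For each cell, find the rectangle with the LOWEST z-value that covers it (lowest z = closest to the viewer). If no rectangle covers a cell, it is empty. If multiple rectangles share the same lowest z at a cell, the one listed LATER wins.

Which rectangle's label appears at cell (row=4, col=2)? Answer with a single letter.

Answer: A

Derivation:
Check cell (4,2):
  A: rows 0-6 cols 0-2 z=1 -> covers; best now A (z=1)
  B: rows 0-6 cols 2-3 z=4 -> covers; best now A (z=1)
  C: rows 6-7 cols 2-4 -> outside (row miss)
  D: rows 0-1 cols 4-5 -> outside (row miss)
Winner: A at z=1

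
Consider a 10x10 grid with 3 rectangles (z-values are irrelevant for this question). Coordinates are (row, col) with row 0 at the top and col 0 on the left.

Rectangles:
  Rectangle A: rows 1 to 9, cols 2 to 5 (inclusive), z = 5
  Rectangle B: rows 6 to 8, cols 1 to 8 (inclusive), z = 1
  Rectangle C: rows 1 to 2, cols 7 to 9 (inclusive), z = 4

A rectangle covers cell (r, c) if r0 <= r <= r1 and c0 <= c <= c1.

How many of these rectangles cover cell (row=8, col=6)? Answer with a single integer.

Check cell (8,6):
  A: rows 1-9 cols 2-5 -> outside (col miss)
  B: rows 6-8 cols 1-8 -> covers
  C: rows 1-2 cols 7-9 -> outside (row miss)
Count covering = 1

Answer: 1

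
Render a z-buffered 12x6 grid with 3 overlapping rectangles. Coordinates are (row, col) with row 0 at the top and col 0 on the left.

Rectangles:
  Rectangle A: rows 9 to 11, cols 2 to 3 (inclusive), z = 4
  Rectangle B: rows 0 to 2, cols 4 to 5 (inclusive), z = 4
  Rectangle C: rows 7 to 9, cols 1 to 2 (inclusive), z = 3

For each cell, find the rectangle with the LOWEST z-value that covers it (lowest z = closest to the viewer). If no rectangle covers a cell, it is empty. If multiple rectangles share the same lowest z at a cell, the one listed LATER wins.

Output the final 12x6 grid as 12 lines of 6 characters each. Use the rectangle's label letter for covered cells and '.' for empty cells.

....BB
....BB
....BB
......
......
......
......
.CC...
.CC...
.CCA..
..AA..
..AA..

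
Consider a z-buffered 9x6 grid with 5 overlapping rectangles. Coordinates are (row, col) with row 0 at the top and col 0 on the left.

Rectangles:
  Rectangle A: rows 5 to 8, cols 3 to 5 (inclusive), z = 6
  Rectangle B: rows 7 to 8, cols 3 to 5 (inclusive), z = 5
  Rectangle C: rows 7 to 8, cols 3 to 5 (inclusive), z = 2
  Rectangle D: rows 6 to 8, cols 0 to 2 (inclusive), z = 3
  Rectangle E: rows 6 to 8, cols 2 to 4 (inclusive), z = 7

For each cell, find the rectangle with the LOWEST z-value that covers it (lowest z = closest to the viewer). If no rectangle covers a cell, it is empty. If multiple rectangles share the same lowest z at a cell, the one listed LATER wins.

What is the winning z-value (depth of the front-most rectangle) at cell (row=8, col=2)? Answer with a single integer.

Answer: 3

Derivation:
Check cell (8,2):
  A: rows 5-8 cols 3-5 -> outside (col miss)
  B: rows 7-8 cols 3-5 -> outside (col miss)
  C: rows 7-8 cols 3-5 -> outside (col miss)
  D: rows 6-8 cols 0-2 z=3 -> covers; best now D (z=3)
  E: rows 6-8 cols 2-4 z=7 -> covers; best now D (z=3)
Winner: D at z=3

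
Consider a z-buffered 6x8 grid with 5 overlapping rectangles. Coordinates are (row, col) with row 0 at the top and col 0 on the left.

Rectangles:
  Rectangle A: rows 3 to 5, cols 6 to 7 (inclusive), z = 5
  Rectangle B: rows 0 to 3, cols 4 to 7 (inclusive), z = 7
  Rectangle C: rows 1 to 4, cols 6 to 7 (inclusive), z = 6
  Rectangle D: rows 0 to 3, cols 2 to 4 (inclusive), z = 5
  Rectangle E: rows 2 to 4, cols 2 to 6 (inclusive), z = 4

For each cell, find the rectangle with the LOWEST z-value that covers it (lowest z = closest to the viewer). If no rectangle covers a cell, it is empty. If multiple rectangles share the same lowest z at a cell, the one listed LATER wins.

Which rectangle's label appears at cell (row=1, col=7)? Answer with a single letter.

Check cell (1,7):
  A: rows 3-5 cols 6-7 -> outside (row miss)
  B: rows 0-3 cols 4-7 z=7 -> covers; best now B (z=7)
  C: rows 1-4 cols 6-7 z=6 -> covers; best now C (z=6)
  D: rows 0-3 cols 2-4 -> outside (col miss)
  E: rows 2-4 cols 2-6 -> outside (row miss)
Winner: C at z=6

Answer: C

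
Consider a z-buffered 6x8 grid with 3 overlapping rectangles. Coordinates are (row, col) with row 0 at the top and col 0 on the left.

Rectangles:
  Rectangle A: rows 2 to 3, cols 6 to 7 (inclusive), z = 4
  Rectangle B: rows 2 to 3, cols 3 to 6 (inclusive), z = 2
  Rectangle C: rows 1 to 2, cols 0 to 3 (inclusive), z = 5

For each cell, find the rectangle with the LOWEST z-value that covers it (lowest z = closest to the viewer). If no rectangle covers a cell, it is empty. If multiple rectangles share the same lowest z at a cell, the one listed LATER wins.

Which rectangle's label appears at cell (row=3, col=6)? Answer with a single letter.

Answer: B

Derivation:
Check cell (3,6):
  A: rows 2-3 cols 6-7 z=4 -> covers; best now A (z=4)
  B: rows 2-3 cols 3-6 z=2 -> covers; best now B (z=2)
  C: rows 1-2 cols 0-3 -> outside (row miss)
Winner: B at z=2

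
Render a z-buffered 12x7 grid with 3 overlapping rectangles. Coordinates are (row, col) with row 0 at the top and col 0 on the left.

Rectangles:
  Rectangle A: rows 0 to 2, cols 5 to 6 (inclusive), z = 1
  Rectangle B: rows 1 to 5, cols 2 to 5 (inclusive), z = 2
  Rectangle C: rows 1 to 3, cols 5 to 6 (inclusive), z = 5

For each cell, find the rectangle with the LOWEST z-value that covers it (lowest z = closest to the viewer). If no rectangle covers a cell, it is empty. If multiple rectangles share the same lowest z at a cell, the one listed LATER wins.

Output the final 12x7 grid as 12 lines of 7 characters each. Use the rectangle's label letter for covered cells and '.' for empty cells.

.....AA
..BBBAA
..BBBAA
..BBBBC
..BBBB.
..BBBB.
.......
.......
.......
.......
.......
.......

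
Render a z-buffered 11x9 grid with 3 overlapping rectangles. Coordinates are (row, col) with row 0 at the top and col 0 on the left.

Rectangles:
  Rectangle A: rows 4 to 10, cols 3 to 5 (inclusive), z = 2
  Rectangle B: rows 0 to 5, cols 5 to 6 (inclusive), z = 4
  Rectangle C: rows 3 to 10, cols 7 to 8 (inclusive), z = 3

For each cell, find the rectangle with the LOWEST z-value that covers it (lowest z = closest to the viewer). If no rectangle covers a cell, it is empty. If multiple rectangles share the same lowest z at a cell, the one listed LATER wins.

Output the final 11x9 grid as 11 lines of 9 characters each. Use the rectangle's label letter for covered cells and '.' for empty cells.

.....BB..
.....BB..
.....BB..
.....BBCC
...AAABCC
...AAABCC
...AAA.CC
...AAA.CC
...AAA.CC
...AAA.CC
...AAA.CC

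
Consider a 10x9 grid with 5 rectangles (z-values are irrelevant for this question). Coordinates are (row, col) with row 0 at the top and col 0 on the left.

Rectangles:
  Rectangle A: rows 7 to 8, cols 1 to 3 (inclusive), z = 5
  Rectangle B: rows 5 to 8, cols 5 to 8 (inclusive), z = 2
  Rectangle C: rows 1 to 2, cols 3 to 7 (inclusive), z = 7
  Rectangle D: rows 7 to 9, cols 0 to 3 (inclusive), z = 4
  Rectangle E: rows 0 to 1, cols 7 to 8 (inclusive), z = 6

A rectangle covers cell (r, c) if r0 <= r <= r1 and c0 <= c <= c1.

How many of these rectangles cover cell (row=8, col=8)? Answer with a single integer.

Check cell (8,8):
  A: rows 7-8 cols 1-3 -> outside (col miss)
  B: rows 5-8 cols 5-8 -> covers
  C: rows 1-2 cols 3-7 -> outside (row miss)
  D: rows 7-9 cols 0-3 -> outside (col miss)
  E: rows 0-1 cols 7-8 -> outside (row miss)
Count covering = 1

Answer: 1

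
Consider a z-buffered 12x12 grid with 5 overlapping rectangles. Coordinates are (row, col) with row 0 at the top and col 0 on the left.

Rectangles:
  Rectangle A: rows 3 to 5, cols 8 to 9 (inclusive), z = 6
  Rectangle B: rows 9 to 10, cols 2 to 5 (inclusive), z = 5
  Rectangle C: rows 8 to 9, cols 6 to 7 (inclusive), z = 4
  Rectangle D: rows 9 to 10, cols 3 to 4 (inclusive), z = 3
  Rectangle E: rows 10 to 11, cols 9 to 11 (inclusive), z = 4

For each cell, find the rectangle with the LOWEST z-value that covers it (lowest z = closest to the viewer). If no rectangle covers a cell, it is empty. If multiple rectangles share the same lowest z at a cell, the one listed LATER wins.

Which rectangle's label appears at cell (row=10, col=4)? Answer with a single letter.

Answer: D

Derivation:
Check cell (10,4):
  A: rows 3-5 cols 8-9 -> outside (row miss)
  B: rows 9-10 cols 2-5 z=5 -> covers; best now B (z=5)
  C: rows 8-9 cols 6-7 -> outside (row miss)
  D: rows 9-10 cols 3-4 z=3 -> covers; best now D (z=3)
  E: rows 10-11 cols 9-11 -> outside (col miss)
Winner: D at z=3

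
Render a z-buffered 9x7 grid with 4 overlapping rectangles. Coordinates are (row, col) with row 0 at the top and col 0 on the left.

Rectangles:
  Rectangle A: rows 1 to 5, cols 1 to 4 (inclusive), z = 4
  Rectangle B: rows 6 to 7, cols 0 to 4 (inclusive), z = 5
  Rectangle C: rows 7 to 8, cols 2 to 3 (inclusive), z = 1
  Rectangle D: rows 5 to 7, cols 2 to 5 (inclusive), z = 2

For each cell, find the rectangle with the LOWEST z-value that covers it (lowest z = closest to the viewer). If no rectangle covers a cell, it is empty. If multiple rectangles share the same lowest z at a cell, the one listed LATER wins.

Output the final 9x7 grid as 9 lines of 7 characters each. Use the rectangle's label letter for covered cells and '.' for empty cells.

.......
.AAAA..
.AAAA..
.AAAA..
.AAAA..
.ADDDD.
BBDDDD.
BBCCDD.
..CC...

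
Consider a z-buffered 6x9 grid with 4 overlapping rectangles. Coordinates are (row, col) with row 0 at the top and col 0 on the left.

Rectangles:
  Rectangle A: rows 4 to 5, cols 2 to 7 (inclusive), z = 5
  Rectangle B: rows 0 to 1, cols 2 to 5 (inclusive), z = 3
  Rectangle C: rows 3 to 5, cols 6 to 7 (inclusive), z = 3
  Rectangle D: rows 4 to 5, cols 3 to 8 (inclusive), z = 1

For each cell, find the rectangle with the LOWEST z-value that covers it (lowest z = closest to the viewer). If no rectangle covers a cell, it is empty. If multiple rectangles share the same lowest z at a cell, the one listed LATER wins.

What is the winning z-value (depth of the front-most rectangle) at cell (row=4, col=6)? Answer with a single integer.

Check cell (4,6):
  A: rows 4-5 cols 2-7 z=5 -> covers; best now A (z=5)
  B: rows 0-1 cols 2-5 -> outside (row miss)
  C: rows 3-5 cols 6-7 z=3 -> covers; best now C (z=3)
  D: rows 4-5 cols 3-8 z=1 -> covers; best now D (z=1)
Winner: D at z=1

Answer: 1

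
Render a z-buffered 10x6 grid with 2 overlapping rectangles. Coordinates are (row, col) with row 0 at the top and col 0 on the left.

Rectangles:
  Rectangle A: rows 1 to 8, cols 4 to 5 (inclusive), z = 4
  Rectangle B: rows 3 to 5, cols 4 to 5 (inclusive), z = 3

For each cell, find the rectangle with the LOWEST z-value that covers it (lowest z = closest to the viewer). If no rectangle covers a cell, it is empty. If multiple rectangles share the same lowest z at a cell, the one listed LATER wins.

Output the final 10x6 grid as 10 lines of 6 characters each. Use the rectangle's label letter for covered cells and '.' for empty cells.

......
....AA
....AA
....BB
....BB
....BB
....AA
....AA
....AA
......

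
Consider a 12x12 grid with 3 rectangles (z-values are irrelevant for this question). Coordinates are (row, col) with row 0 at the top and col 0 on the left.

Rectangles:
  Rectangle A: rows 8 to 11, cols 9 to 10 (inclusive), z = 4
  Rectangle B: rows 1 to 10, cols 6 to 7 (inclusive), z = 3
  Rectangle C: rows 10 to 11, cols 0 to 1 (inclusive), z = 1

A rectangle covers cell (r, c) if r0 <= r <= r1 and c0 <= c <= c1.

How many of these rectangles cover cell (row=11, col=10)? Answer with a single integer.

Answer: 1

Derivation:
Check cell (11,10):
  A: rows 8-11 cols 9-10 -> covers
  B: rows 1-10 cols 6-7 -> outside (row miss)
  C: rows 10-11 cols 0-1 -> outside (col miss)
Count covering = 1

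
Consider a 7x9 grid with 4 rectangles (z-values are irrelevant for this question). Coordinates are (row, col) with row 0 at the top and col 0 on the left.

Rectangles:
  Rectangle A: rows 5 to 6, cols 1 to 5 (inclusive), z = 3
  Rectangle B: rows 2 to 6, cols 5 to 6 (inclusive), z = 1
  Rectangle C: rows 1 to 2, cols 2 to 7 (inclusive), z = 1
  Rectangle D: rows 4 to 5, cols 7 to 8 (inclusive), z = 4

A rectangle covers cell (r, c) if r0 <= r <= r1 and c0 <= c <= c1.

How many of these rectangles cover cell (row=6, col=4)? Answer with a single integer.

Answer: 1

Derivation:
Check cell (6,4):
  A: rows 5-6 cols 1-5 -> covers
  B: rows 2-6 cols 5-6 -> outside (col miss)
  C: rows 1-2 cols 2-7 -> outside (row miss)
  D: rows 4-5 cols 7-8 -> outside (row miss)
Count covering = 1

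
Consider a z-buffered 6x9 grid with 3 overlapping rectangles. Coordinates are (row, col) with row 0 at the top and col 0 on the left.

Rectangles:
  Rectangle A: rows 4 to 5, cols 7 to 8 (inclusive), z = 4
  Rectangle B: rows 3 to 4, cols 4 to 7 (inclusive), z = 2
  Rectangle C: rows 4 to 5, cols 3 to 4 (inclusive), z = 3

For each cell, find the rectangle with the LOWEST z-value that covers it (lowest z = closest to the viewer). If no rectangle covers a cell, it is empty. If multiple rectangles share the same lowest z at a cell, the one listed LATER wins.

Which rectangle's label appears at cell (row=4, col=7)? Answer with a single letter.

Check cell (4,7):
  A: rows 4-5 cols 7-8 z=4 -> covers; best now A (z=4)
  B: rows 3-4 cols 4-7 z=2 -> covers; best now B (z=2)
  C: rows 4-5 cols 3-4 -> outside (col miss)
Winner: B at z=2

Answer: B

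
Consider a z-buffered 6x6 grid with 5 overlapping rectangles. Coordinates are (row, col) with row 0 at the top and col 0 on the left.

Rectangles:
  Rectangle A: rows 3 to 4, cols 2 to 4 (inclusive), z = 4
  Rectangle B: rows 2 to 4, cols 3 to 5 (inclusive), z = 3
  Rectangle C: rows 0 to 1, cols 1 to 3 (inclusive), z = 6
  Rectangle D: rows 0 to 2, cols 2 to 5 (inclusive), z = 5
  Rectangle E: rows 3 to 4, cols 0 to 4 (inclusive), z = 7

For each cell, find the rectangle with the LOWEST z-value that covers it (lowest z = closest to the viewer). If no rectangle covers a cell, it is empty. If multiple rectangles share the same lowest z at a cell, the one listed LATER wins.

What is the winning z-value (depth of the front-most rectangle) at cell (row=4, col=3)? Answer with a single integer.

Answer: 3

Derivation:
Check cell (4,3):
  A: rows 3-4 cols 2-4 z=4 -> covers; best now A (z=4)
  B: rows 2-4 cols 3-5 z=3 -> covers; best now B (z=3)
  C: rows 0-1 cols 1-3 -> outside (row miss)
  D: rows 0-2 cols 2-5 -> outside (row miss)
  E: rows 3-4 cols 0-4 z=7 -> covers; best now B (z=3)
Winner: B at z=3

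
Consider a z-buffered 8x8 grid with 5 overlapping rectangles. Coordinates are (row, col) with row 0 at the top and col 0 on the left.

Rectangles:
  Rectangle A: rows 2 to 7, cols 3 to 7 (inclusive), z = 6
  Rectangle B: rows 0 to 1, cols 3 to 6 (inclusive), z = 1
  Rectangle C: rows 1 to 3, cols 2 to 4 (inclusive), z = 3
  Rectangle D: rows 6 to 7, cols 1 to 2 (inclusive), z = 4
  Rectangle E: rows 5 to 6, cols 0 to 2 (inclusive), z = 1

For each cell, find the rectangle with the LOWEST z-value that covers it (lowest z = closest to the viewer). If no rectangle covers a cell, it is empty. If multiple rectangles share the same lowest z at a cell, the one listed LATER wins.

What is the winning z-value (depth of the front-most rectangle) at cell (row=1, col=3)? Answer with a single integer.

Check cell (1,3):
  A: rows 2-7 cols 3-7 -> outside (row miss)
  B: rows 0-1 cols 3-6 z=1 -> covers; best now B (z=1)
  C: rows 1-3 cols 2-4 z=3 -> covers; best now B (z=1)
  D: rows 6-7 cols 1-2 -> outside (row miss)
  E: rows 5-6 cols 0-2 -> outside (row miss)
Winner: B at z=1

Answer: 1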